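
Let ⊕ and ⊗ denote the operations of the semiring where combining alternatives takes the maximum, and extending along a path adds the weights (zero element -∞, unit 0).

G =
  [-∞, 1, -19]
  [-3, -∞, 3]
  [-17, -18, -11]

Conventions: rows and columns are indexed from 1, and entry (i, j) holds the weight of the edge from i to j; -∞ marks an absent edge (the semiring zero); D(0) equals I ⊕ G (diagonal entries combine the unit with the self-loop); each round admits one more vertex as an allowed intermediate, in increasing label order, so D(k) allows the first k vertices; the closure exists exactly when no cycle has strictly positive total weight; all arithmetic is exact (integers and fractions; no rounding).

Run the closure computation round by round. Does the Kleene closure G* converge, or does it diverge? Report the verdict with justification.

D(0):
  [0, 1, -19]
  [-3, 0, 3]
  [-17, -18, 0]
D(1):
  [0, 1, -19]
  [-3, 0, 3]
  [-17, -16, 0]
D(2):
  [0, 1, 4]
  [-3, 0, 3]
  [-17, -16, 0]
D(3):
  [0, 1, 4]
  [-3, 0, 3]
  [-17, -16, 0]
Key observation: every diagonal entry stays at the unit through all rounds, so no improving cycle exists.
Answer: CONVERGES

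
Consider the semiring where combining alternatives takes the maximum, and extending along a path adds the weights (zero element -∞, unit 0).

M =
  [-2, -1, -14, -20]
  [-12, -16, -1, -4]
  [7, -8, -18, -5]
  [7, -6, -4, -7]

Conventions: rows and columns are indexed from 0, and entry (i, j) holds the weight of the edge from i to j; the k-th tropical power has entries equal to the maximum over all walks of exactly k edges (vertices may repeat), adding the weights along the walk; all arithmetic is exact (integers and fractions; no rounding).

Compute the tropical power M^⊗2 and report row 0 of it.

M^⊗2:
  [-4, -3, -2, -5]
  [6, -9, -8, -6]
  [5, 6, -7, -12]
  [5, 6, -7, -9]
Answer: row 0 of M^⊗2 = [-4, -3, -2, -5]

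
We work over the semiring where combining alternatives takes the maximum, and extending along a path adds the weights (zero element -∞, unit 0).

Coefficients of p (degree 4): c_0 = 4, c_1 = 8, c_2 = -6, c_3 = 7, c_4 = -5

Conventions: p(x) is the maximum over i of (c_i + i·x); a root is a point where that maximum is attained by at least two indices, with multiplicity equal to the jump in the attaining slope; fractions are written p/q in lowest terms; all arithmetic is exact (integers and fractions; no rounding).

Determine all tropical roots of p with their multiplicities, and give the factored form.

hull edge (i=0, c=4) to (i=1, c=8): slope 4, span 1
hull edge (i=1, c=8) to (i=3, c=7): slope -1/2, span 2
hull edge (i=3, c=7) to (i=4, c=-5): slope -12, span 1
Factored form: p(x) = -5 ⊗ (x ⊕ (-4)) ⊗ (x ⊕ 1/2) ⊗ (x ⊕ 1/2) ⊗ (x ⊕ 12)
Answer: roots = -4 (mult 1), 1/2 (mult 2), 12 (mult 1)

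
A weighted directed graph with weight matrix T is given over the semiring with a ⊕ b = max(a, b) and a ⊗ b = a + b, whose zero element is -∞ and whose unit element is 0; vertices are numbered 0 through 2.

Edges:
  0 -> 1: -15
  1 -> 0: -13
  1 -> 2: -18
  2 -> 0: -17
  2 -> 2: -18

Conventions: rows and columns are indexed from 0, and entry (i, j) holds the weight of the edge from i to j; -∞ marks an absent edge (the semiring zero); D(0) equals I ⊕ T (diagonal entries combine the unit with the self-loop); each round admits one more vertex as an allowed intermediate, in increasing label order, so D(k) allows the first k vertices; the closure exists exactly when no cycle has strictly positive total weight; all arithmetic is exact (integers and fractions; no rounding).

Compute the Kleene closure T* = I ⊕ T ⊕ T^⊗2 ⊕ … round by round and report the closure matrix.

D(0):
  [0, -15, -∞]
  [-13, 0, -18]
  [-17, -∞, 0]
D(1):
  [0, -15, -∞]
  [-13, 0, -18]
  [-17, -32, 0]
D(2):
  [0, -15, -33]
  [-13, 0, -18]
  [-17, -32, 0]
D(3):
  [0, -15, -33]
  [-13, 0, -18]
  [-17, -32, 0]
Answer: T* = [[0, -15, -33], [-13, 0, -18], [-17, -32, 0]]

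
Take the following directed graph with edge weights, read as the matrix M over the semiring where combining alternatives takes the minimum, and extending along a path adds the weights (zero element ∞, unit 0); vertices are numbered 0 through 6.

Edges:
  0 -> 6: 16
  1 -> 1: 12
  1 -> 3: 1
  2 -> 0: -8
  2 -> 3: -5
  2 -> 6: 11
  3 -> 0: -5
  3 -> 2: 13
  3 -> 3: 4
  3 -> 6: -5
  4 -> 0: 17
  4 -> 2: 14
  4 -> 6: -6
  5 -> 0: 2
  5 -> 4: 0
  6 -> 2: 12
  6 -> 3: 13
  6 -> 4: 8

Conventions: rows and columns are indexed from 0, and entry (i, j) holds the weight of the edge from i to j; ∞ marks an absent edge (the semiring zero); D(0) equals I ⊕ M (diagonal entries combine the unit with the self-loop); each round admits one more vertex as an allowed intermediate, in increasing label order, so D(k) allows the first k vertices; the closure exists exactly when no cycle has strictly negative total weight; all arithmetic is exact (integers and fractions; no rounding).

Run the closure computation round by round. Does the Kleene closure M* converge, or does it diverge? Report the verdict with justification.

D(0):
  [0, ∞, ∞, ∞, ∞, ∞, 16]
  [∞, 0, ∞, 1, ∞, ∞, ∞]
  [-8, ∞, 0, -5, ∞, ∞, 11]
  [-5, ∞, 13, 0, ∞, ∞, -5]
  [17, ∞, 14, ∞, 0, ∞, -6]
  [2, ∞, ∞, ∞, 0, 0, ∞]
  [∞, ∞, 12, 13, 8, ∞, 0]
D(1):
  [0, ∞, ∞, ∞, ∞, ∞, 16]
  [∞, 0, ∞, 1, ∞, ∞, ∞]
  [-8, ∞, 0, -5, ∞, ∞, 8]
  [-5, ∞, 13, 0, ∞, ∞, -5]
  [17, ∞, 14, ∞, 0, ∞, -6]
  [2, ∞, ∞, ∞, 0, 0, 18]
  [∞, ∞, 12, 13, 8, ∞, 0]
D(2):
  [0, ∞, ∞, ∞, ∞, ∞, 16]
  [∞, 0, ∞, 1, ∞, ∞, ∞]
  [-8, ∞, 0, -5, ∞, ∞, 8]
  [-5, ∞, 13, 0, ∞, ∞, -5]
  [17, ∞, 14, ∞, 0, ∞, -6]
  [2, ∞, ∞, ∞, 0, 0, 18]
  [∞, ∞, 12, 13, 8, ∞, 0]
D(3):
  [0, ∞, ∞, ∞, ∞, ∞, 16]
  [∞, 0, ∞, 1, ∞, ∞, ∞]
  [-8, ∞, 0, -5, ∞, ∞, 8]
  [-5, ∞, 13, 0, ∞, ∞, -5]
  [6, ∞, 14, 9, 0, ∞, -6]
  [2, ∞, ∞, ∞, 0, 0, 18]
  [4, ∞, 12, 7, 8, ∞, 0]
D(4):
  [0, ∞, ∞, ∞, ∞, ∞, 16]
  [-4, 0, 14, 1, ∞, ∞, -4]
  [-10, ∞, 0, -5, ∞, ∞, -10]
  [-5, ∞, 13, 0, ∞, ∞, -5]
  [4, ∞, 14, 9, 0, ∞, -6]
  [2, ∞, ∞, ∞, 0, 0, 18]
  [2, ∞, 12, 7, 8, ∞, 0]
D(5):
  [0, ∞, ∞, ∞, ∞, ∞, 16]
  [-4, 0, 14, 1, ∞, ∞, -4]
  [-10, ∞, 0, -5, ∞, ∞, -10]
  [-5, ∞, 13, 0, ∞, ∞, -5]
  [4, ∞, 14, 9, 0, ∞, -6]
  [2, ∞, 14, 9, 0, 0, -6]
  [2, ∞, 12, 7, 8, ∞, 0]
D(6):
  [0, ∞, ∞, ∞, ∞, ∞, 16]
  [-4, 0, 14, 1, ∞, ∞, -4]
  [-10, ∞, 0, -5, ∞, ∞, -10]
  [-5, ∞, 13, 0, ∞, ∞, -5]
  [4, ∞, 14, 9, 0, ∞, -6]
  [2, ∞, 14, 9, 0, 0, -6]
  [2, ∞, 12, 7, 8, ∞, 0]
D(7):
  [0, ∞, 28, 23, 24, ∞, 16]
  [-4, 0, 8, 1, 4, ∞, -4]
  [-10, ∞, 0, -5, -2, ∞, -10]
  [-5, ∞, 7, 0, 3, ∞, -5]
  [-4, ∞, 6, 1, 0, ∞, -6]
  [-4, ∞, 6, 1, 0, 0, -6]
  [2, ∞, 12, 7, 8, ∞, 0]
Key observation: every diagonal entry stays at the unit through all rounds, so no improving cycle exists.
Answer: CONVERGES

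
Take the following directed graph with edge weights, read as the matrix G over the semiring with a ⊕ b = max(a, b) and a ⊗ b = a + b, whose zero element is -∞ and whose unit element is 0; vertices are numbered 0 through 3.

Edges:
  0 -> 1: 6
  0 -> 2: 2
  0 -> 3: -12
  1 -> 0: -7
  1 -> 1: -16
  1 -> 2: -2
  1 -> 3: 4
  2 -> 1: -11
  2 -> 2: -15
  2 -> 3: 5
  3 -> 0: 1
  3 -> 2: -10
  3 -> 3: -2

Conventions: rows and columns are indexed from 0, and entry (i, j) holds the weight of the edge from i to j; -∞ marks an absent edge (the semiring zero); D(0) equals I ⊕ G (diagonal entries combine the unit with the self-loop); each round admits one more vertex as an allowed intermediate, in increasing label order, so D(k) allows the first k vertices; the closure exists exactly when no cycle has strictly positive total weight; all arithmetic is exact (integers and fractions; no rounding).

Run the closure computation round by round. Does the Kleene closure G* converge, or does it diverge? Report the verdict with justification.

D(0):
  [0, 6, 2, -12]
  [-7, 0, -2, 4]
  [-∞, -11, 0, 5]
  [1, -∞, -10, 0]
D(1):
  [0, 6, 2, -12]
  [-7, 0, -2, 4]
  [-∞, -11, 0, 5]
  [1, 7, 3, 0]
Detection: at round 2, diagonal entry (3, 3) turns strictly positive.
Key observation: the cycle 3->0->1->3 has total weight 1 + 6 + 4, which is strictly positive.
Answer: DIVERGES — positive cycle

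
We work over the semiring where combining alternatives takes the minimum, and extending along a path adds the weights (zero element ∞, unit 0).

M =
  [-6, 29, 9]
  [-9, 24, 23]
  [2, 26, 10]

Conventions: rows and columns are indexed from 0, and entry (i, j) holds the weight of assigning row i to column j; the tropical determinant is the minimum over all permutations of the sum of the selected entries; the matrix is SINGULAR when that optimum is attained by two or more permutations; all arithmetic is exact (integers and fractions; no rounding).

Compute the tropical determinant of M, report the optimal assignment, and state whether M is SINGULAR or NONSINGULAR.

σ = (0, 1, 2): (-6) + 24 + 10 = 28
σ = (0, 2, 1): (-6) + 23 + 26 = 43
σ = (1, 0, 2): 29 + (-9) + 10 = 30
σ = (1, 2, 0): 29 + 23 + 2 = 54
σ = (2, 0, 1): 9 + (-9) + 26 = 26
σ = (2, 1, 0): 9 + 24 + 2 = 35
Optimal value attained by: σ = (2, 0, 1).
Answer: det⊕(M) = 26; verdict: NONSINGULAR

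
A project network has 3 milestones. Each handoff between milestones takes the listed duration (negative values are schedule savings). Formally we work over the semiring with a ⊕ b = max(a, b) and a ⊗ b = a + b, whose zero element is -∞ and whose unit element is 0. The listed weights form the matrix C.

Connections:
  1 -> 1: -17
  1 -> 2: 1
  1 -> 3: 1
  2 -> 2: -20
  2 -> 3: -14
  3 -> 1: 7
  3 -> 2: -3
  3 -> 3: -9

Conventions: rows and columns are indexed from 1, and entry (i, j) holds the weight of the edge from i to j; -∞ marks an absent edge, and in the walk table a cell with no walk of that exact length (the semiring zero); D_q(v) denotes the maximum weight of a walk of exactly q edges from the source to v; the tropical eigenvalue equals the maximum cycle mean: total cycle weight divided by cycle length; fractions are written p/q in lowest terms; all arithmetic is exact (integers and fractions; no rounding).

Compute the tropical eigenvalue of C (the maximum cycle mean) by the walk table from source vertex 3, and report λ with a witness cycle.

q=0: [-∞, -∞, 0]
q=1: [7, -3, -9]
q=2: [-2, 8, 8]
q=3: [15, 5, -1]
Optimal cycle mean attained by: cycle 1->3->1, total 1 + 7, length 2.
Answer: λ = 4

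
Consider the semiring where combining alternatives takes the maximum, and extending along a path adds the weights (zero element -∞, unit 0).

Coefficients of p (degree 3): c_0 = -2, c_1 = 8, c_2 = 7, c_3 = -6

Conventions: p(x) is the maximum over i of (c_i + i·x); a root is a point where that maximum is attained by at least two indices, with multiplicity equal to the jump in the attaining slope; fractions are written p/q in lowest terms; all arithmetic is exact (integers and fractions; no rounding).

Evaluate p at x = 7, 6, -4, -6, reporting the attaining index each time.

p(7) = max(-2+0·7=-2, 8+1·7=15, 7+2·7=21, -6+3·7=15) = 21 (attained by i=2)
p(6) = max(-2+0·6=-2, 8+1·6=14, 7+2·6=19, -6+3·6=12) = 19 (attained by i=2)
p(-4) = max(-2+0·(-4)=-2, 8+1·(-4)=4, 7+2·(-4)=-1, -6+3·(-4)=-18) = 4 (attained by i=1)
p(-6) = max(-2+0·(-6)=-2, 8+1·(-6)=2, 7+2·(-6)=-5, -6+3·(-6)=-24) = 2 (attained by i=1)
Answer: p(7) = 21; p(6) = 19; p(-4) = 4; p(-6) = 2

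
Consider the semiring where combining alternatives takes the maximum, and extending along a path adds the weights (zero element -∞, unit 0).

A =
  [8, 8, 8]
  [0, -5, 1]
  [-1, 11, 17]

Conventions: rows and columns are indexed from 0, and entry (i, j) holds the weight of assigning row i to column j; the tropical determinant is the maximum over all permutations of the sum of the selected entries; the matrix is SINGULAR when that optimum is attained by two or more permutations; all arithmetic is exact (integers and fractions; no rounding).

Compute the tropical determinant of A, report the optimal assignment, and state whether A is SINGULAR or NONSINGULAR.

σ = (0, 1, 2): 8 + (-5) + 17 = 20
σ = (0, 2, 1): 8 + 1 + 11 = 20
σ = (1, 0, 2): 8 + 0 + 17 = 25
σ = (1, 2, 0): 8 + 1 + (-1) = 8
σ = (2, 0, 1): 8 + 0 + 11 = 19
σ = (2, 1, 0): 8 + (-5) + (-1) = 2
Optimal value attained by: σ = (1, 0, 2).
Answer: det⊕(A) = 25; verdict: NONSINGULAR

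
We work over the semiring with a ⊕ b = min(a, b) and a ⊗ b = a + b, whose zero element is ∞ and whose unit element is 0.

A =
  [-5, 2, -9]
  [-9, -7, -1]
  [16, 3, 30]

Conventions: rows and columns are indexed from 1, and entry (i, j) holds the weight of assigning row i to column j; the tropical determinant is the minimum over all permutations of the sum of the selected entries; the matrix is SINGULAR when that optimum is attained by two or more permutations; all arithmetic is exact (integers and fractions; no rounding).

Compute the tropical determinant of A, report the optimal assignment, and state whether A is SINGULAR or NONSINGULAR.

σ = (1, 2, 3): (-5) + (-7) + 30 = 18
σ = (1, 3, 2): (-5) + (-1) + 3 = -3
σ = (2, 1, 3): 2 + (-9) + 30 = 23
σ = (2, 3, 1): 2 + (-1) + 16 = 17
σ = (3, 1, 2): (-9) + (-9) + 3 = -15
σ = (3, 2, 1): (-9) + (-7) + 16 = 0
Optimal value attained by: σ = (3, 1, 2).
Answer: det⊕(A) = -15; verdict: NONSINGULAR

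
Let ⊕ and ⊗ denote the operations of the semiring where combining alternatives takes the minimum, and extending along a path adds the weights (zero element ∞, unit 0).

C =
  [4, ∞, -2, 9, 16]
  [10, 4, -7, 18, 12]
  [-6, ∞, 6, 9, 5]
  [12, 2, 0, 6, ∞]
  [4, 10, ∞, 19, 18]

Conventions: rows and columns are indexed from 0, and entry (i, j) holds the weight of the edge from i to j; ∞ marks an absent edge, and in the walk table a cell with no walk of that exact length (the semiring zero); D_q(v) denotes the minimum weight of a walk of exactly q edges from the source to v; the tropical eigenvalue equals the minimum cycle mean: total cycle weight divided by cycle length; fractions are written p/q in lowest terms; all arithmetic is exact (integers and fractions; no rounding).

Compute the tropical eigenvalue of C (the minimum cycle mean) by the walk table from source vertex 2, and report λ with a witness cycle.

q=0: [∞, ∞, 0, ∞, ∞]
q=1: [-6, ∞, 6, 9, 5]
q=2: [-2, 11, -8, 3, 10]
q=3: [-14, 5, -4, 1, -3]
q=4: [-10, 3, -16, -5, 1]
q=5: [-22, -3, -12, -7, -11]
Optimal cycle mean attained by: cycle 0->2->0, total (-2) + (-6), length 2.
Answer: λ = -4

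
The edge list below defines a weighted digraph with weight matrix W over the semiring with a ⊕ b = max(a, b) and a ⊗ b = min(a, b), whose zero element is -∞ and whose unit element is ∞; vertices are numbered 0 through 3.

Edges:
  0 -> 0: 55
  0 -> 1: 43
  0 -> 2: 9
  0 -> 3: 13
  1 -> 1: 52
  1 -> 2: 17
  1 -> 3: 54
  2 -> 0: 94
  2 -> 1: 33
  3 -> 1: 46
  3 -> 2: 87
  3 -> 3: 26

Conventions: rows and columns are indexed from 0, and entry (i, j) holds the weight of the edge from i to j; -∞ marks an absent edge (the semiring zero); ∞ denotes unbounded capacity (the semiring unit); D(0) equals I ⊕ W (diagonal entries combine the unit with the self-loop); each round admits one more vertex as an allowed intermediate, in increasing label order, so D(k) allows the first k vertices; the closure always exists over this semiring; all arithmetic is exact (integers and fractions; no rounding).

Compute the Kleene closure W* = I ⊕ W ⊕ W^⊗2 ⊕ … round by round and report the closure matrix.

D(0):
  [∞, 43, 9, 13]
  [-∞, ∞, 17, 54]
  [94, 33, ∞, -∞]
  [-∞, 46, 87, ∞]
D(1):
  [∞, 43, 9, 13]
  [-∞, ∞, 17, 54]
  [94, 43, ∞, 13]
  [-∞, 46, 87, ∞]
D(2):
  [∞, 43, 17, 43]
  [-∞, ∞, 17, 54]
  [94, 43, ∞, 43]
  [-∞, 46, 87, ∞]
D(3):
  [∞, 43, 17, 43]
  [17, ∞, 17, 54]
  [94, 43, ∞, 43]
  [87, 46, 87, ∞]
D(4):
  [∞, 43, 43, 43]
  [54, ∞, 54, 54]
  [94, 43, ∞, 43]
  [87, 46, 87, ∞]
Answer: W* = [[∞, 43, 43, 43], [54, ∞, 54, 54], [94, 43, ∞, 43], [87, 46, 87, ∞]]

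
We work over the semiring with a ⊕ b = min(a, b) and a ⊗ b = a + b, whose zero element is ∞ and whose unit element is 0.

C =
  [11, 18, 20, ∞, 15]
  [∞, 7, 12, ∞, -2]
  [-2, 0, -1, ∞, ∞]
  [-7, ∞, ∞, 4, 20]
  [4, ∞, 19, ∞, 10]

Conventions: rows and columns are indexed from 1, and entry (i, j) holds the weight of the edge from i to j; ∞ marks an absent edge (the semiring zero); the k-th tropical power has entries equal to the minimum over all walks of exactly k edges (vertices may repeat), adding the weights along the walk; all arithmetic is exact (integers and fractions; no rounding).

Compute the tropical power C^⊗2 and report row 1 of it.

C^⊗2:
  [18, 20, 19, ∞, 16]
  [2, 12, 11, ∞, 5]
  [-3, -1, -2, ∞, -2]
  [-3, 11, 13, 8, 8]
  [14, 19, 18, ∞, 19]
Answer: row 1 of C^⊗2 = [18, 20, 19, ∞, 16]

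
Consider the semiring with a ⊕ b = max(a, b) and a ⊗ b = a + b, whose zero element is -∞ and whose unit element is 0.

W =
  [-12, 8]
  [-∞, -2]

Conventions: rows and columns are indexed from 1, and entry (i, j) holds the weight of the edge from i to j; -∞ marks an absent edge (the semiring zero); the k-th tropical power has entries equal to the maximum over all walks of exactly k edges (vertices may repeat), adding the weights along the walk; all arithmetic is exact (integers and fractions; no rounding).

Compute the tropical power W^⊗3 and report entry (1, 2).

W^⊗2:
  [-24, 6]
  [-∞, -4]
W^⊗3:
  [-36, 4]
  [-∞, -6]
Key observation: the optimum is the walk 1->2->2->2, with weight 8 + (-2) + (-2) = 4.
Optimal value attained by: walk 1->2->2->2.
Answer: (W^⊗3)[1][2] = 4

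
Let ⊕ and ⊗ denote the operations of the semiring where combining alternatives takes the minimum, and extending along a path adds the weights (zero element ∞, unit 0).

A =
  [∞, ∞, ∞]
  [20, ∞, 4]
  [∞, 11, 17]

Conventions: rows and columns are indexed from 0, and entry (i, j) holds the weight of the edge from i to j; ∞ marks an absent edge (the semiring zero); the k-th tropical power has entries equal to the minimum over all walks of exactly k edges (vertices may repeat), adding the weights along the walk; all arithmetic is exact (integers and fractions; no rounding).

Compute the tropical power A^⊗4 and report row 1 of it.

A^⊗2:
  [∞, ∞, ∞]
  [∞, 15, 21]
  [31, 28, 15]
A^⊗3:
  [∞, ∞, ∞]
  [35, 32, 19]
  [48, 26, 32]
A^⊗4:
  [∞, ∞, ∞]
  [52, 30, 36]
  [46, 43, 30]
Answer: row 1 of A^⊗4 = [52, 30, 36]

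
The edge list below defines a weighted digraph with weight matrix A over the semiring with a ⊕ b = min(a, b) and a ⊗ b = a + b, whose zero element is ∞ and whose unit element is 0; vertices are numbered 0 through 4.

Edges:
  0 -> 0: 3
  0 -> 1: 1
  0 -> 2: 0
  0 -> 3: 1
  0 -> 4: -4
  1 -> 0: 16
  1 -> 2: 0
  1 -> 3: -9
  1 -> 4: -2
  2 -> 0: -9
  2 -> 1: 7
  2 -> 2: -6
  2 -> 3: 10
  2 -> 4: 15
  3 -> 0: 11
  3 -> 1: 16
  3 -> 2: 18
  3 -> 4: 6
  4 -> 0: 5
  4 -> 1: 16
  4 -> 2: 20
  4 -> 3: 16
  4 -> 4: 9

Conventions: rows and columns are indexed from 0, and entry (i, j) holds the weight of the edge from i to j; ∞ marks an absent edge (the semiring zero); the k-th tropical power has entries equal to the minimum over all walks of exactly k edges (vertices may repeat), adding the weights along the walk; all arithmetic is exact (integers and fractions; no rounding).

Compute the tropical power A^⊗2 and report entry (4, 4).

A^⊗2:
  [-9, 4, -6, -8, -1]
  [-9, 7, -6, 10, -3]
  [-15, -8, -12, -8, -13]
  [9, 12, 11, 7, 7]
  [8, 6, 5, 6, 1]
Key observation: the optimum is the walk 4->0->4, with weight 5 + (-4) = 1.
Optimal value attained by: walk 4->0->4.
Answer: (A^⊗2)[4][4] = 1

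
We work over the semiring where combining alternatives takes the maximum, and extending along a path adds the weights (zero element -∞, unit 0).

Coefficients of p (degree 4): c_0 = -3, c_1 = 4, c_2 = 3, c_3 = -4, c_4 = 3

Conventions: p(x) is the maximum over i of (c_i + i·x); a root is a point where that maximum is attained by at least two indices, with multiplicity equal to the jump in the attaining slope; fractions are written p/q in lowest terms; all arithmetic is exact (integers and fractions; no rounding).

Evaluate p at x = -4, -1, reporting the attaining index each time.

p(-4) = max(-3+0·(-4)=-3, 4+1·(-4)=0, 3+2·(-4)=-5, -4+3·(-4)=-16, 3+4·(-4)=-13) = 0 (attained by i=1)
p(-1) = max(-3+0·(-1)=-3, 4+1·(-1)=3, 3+2·(-1)=1, -4+3·(-1)=-7, 3+4·(-1)=-1) = 3 (attained by i=1)
Answer: p(-4) = 0; p(-1) = 3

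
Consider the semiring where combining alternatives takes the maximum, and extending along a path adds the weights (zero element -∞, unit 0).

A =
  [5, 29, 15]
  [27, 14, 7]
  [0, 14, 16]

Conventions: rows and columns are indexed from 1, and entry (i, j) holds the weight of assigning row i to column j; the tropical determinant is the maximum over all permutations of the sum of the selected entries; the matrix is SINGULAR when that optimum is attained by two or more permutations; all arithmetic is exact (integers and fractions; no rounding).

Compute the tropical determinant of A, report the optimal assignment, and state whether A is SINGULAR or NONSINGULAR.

σ = (1, 2, 3): 5 + 14 + 16 = 35
σ = (1, 3, 2): 5 + 7 + 14 = 26
σ = (2, 1, 3): 29 + 27 + 16 = 72
σ = (2, 3, 1): 29 + 7 + 0 = 36
σ = (3, 1, 2): 15 + 27 + 14 = 56
σ = (3, 2, 1): 15 + 14 + 0 = 29
Optimal value attained by: σ = (2, 1, 3).
Answer: det⊕(A) = 72; verdict: NONSINGULAR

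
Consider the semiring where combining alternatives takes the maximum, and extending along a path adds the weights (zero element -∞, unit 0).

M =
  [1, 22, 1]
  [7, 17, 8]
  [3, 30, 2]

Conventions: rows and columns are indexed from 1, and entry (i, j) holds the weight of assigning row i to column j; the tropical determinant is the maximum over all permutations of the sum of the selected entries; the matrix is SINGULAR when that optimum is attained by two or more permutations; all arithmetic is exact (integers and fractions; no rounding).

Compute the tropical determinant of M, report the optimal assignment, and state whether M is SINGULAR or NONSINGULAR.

σ = (1, 2, 3): 1 + 17 + 2 = 20
σ = (1, 3, 2): 1 + 8 + 30 = 39
σ = (2, 1, 3): 22 + 7 + 2 = 31
σ = (2, 3, 1): 22 + 8 + 3 = 33
σ = (3, 1, 2): 1 + 7 + 30 = 38
σ = (3, 2, 1): 1 + 17 + 3 = 21
Optimal value attained by: σ = (1, 3, 2).
Answer: det⊕(M) = 39; verdict: NONSINGULAR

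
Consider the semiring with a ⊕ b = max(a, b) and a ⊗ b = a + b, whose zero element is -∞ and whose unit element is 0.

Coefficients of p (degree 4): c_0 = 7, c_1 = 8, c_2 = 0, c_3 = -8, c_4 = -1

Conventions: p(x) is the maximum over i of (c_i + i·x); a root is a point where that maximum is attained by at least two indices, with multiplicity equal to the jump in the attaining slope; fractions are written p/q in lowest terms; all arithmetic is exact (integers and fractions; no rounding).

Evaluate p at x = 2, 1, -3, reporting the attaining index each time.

p(2) = max(7+0·2=7, 8+1·2=10, 0+2·2=4, -8+3·2=-2, -1+4·2=7) = 10 (attained by i=1)
p(1) = max(7+0·1=7, 8+1·1=9, 0+2·1=2, -8+3·1=-5, -1+4·1=3) = 9 (attained by i=1)
p(-3) = max(7+0·(-3)=7, 8+1·(-3)=5, 0+2·(-3)=-6, -8+3·(-3)=-17, -1+4·(-3)=-13) = 7 (attained by i=0)
Answer: p(2) = 10; p(1) = 9; p(-3) = 7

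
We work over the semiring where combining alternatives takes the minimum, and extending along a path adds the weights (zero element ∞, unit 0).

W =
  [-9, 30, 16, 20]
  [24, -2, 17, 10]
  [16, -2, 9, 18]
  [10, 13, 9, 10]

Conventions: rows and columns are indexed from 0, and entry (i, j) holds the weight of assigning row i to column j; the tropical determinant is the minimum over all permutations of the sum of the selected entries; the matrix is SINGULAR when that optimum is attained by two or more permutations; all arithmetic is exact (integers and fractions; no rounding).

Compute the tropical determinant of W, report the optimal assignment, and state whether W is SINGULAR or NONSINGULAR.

σ = (0, 1, 2, 3): (-9) + (-2) + 9 + 10 = 8
σ = (0, 1, 3, 2): (-9) + (-2) + 18 + 9 = 16
σ = (0, 2, 1, 3): (-9) + 17 + (-2) + 10 = 16
σ = (0, 2, 3, 1): (-9) + 17 + 18 + 13 = 39
σ = (0, 3, 1, 2): (-9) + 10 + (-2) + 9 = 8
σ = (0, 3, 2, 1): (-9) + 10 + 9 + 13 = 23
σ = (1, 0, 2, 3): 30 + 24 + 9 + 10 = 73
σ = (1, 0, 3, 2): 30 + 24 + 18 + 9 = 81
σ = (1, 2, 0, 3): 30 + 17 + 16 + 10 = 73
σ = (1, 2, 3, 0): 30 + 17 + 18 + 10 = 75
σ = (1, 3, 0, 2): 30 + 10 + 16 + 9 = 65
σ = (1, 3, 2, 0): 30 + 10 + 9 + 10 = 59
σ = (2, 0, 1, 3): 16 + 24 + (-2) + 10 = 48
σ = (2, 0, 3, 1): 16 + 24 + 18 + 13 = 71
σ = (2, 1, 0, 3): 16 + (-2) + 16 + 10 = 40
σ = (2, 1, 3, 0): 16 + (-2) + 18 + 10 = 42
σ = (2, 3, 0, 1): 16 + 10 + 16 + 13 = 55
σ = (2, 3, 1, 0): 16 + 10 + (-2) + 10 = 34
σ = (3, 0, 1, 2): 20 + 24 + (-2) + 9 = 51
σ = (3, 0, 2, 1): 20 + 24 + 9 + 13 = 66
σ = (3, 1, 0, 2): 20 + (-2) + 16 + 9 = 43
σ = (3, 1, 2, 0): 20 + (-2) + 9 + 10 = 37
σ = (3, 2, 0, 1): 20 + 17 + 16 + 13 = 66
σ = (3, 2, 1, 0): 20 + 17 + (-2) + 10 = 45
Optimal value attained by: σ = (0, 1, 2, 3).
Answer: det⊕(W) = 8; verdict: SINGULAR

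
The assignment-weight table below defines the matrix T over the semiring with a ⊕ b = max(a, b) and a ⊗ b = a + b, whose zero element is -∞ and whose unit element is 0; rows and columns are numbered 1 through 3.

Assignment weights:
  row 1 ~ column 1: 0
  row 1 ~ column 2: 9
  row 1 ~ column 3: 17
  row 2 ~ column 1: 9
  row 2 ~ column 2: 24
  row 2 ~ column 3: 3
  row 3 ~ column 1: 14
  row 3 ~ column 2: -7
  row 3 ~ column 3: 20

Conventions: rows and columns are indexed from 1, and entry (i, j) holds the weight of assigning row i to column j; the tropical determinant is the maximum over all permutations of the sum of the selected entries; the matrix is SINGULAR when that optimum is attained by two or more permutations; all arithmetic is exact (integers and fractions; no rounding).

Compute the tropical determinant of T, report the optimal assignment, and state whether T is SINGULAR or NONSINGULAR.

σ = (1, 2, 3): 0 + 24 + 20 = 44
σ = (1, 3, 2): 0 + 3 + (-7) = -4
σ = (2, 1, 3): 9 + 9 + 20 = 38
σ = (2, 3, 1): 9 + 3 + 14 = 26
σ = (3, 1, 2): 17 + 9 + (-7) = 19
σ = (3, 2, 1): 17 + 24 + 14 = 55
Optimal value attained by: σ = (3, 2, 1).
Answer: det⊕(T) = 55; verdict: NONSINGULAR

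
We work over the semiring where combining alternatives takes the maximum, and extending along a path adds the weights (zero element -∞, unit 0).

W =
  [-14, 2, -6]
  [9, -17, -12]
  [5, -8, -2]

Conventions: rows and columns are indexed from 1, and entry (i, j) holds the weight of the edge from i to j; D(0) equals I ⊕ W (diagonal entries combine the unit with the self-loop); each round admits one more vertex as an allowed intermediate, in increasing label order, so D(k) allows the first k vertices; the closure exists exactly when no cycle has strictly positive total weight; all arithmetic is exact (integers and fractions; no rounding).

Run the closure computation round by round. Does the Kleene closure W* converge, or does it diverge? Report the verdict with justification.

D(0):
  [0, 2, -6]
  [9, 0, -12]
  [5, -8, 0]
Detection: at round 1, diagonal entry (2, 2) turns strictly positive.
Key observation: the cycle 2->1->2 has total weight 9 + 2, which is strictly positive.
Answer: DIVERGES — positive cycle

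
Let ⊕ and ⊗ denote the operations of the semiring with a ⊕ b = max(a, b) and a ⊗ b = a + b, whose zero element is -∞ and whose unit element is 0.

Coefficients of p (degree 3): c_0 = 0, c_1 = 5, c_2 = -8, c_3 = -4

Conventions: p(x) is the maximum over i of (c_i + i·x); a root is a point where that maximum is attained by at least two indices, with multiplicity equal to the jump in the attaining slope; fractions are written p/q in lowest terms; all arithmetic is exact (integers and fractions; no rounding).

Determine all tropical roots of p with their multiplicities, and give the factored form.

hull edge (i=0, c=0) to (i=1, c=5): slope 5, span 1
hull edge (i=1, c=5) to (i=3, c=-4): slope -9/2, span 2
Factored form: p(x) = -4 ⊗ (x ⊕ (-5)) ⊗ (x ⊕ 9/2) ⊗ (x ⊕ 9/2)
Answer: roots = -5 (mult 1), 9/2 (mult 2)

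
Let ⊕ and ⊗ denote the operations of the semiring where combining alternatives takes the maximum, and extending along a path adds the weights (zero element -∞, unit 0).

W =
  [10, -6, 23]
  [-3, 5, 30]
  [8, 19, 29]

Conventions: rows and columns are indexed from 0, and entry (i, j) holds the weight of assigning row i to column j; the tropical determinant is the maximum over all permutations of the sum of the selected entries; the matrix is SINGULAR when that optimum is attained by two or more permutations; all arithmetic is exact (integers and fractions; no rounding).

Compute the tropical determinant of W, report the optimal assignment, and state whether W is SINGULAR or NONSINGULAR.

σ = (0, 1, 2): 10 + 5 + 29 = 44
σ = (0, 2, 1): 10 + 30 + 19 = 59
σ = (1, 0, 2): (-6) + (-3) + 29 = 20
σ = (1, 2, 0): (-6) + 30 + 8 = 32
σ = (2, 0, 1): 23 + (-3) + 19 = 39
σ = (2, 1, 0): 23 + 5 + 8 = 36
Optimal value attained by: σ = (0, 2, 1).
Answer: det⊕(W) = 59; verdict: NONSINGULAR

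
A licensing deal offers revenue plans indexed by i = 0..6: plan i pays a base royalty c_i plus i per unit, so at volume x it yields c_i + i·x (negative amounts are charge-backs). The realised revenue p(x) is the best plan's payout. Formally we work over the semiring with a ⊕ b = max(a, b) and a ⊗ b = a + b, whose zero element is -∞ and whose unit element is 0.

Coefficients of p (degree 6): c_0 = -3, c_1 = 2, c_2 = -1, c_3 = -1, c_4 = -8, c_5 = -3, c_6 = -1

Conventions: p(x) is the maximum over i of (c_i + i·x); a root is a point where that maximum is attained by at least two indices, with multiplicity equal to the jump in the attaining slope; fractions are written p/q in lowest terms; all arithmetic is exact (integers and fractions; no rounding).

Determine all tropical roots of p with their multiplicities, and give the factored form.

hull edge (i=0, c=-3) to (i=1, c=2): slope 5, span 1
hull edge (i=1, c=2) to (i=6, c=-1): slope -3/5, span 5
Factored form: p(x) = -1 ⊗ (x ⊕ (-5)) ⊗ (x ⊕ 3/5) ⊗ (x ⊕ 3/5) ⊗ (x ⊕ 3/5) ⊗ (x ⊕ 3/5) ⊗ (x ⊕ 3/5)
Answer: roots = -5 (mult 1), 3/5 (mult 5)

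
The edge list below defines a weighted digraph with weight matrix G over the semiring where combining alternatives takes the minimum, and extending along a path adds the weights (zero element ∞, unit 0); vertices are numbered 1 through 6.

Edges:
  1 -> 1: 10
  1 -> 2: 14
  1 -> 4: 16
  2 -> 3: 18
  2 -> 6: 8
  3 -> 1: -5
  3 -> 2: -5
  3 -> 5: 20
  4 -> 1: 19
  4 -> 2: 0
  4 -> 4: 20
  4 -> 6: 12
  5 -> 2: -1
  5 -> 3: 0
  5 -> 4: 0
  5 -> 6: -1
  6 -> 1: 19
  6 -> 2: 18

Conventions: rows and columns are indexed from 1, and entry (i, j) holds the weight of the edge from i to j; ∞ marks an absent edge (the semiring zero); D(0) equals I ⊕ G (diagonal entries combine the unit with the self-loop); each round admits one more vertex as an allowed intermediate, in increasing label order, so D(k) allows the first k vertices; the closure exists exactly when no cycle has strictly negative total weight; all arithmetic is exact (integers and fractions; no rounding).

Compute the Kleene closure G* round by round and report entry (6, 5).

D(0):
  [0, 14, ∞, 16, ∞, ∞]
  [∞, 0, 18, ∞, ∞, 8]
  [-5, -5, 0, ∞, 20, ∞]
  [19, 0, ∞, 0, ∞, 12]
  [∞, -1, 0, 0, 0, -1]
  [19, 18, ∞, ∞, ∞, 0]
D(1):
  [0, 14, ∞, 16, ∞, ∞]
  [∞, 0, 18, ∞, ∞, 8]
  [-5, -5, 0, 11, 20, ∞]
  [19, 0, ∞, 0, ∞, 12]
  [∞, -1, 0, 0, 0, -1]
  [19, 18, ∞, 35, ∞, 0]
D(2):
  [0, 14, 32, 16, ∞, 22]
  [∞, 0, 18, ∞, ∞, 8]
  [-5, -5, 0, 11, 20, 3]
  [19, 0, 18, 0, ∞, 8]
  [∞, -1, 0, 0, 0, -1]
  [19, 18, 36, 35, ∞, 0]
D(3):
  [0, 14, 32, 16, 52, 22]
  [13, 0, 18, 29, 38, 8]
  [-5, -5, 0, 11, 20, 3]
  [13, 0, 18, 0, 38, 8]
  [-5, -5, 0, 0, 0, -1]
  [19, 18, 36, 35, 56, 0]
D(4):
  [0, 14, 32, 16, 52, 22]
  [13, 0, 18, 29, 38, 8]
  [-5, -5, 0, 11, 20, 3]
  [13, 0, 18, 0, 38, 8]
  [-5, -5, 0, 0, 0, -1]
  [19, 18, 36, 35, 56, 0]
D(5):
  [0, 14, 32, 16, 52, 22]
  [13, 0, 18, 29, 38, 8]
  [-5, -5, 0, 11, 20, 3]
  [13, 0, 18, 0, 38, 8]
  [-5, -5, 0, 0, 0, -1]
  [19, 18, 36, 35, 56, 0]
D(6):
  [0, 14, 32, 16, 52, 22]
  [13, 0, 18, 29, 38, 8]
  [-5, -5, 0, 11, 20, 3]
  [13, 0, 18, 0, 38, 8]
  [-5, -5, 0, 0, 0, -1]
  [19, 18, 36, 35, 56, 0]
Answer: G*[6][5] = 56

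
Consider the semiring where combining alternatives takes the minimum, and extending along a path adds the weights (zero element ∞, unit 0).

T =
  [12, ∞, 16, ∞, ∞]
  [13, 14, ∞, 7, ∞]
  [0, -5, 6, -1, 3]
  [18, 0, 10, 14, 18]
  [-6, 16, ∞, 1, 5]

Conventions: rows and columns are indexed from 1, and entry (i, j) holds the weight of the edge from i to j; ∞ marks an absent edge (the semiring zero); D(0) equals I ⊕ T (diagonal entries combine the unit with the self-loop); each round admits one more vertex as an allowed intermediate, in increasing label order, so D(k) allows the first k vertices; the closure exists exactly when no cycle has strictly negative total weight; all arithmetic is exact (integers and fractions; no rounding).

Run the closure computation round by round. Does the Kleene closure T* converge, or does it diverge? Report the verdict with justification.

D(0):
  [0, ∞, 16, ∞, ∞]
  [13, 0, ∞, 7, ∞]
  [0, -5, 0, -1, 3]
  [18, 0, 10, 0, 18]
  [-6, 16, ∞, 1, 0]
D(1):
  [0, ∞, 16, ∞, ∞]
  [13, 0, 29, 7, ∞]
  [0, -5, 0, -1, 3]
  [18, 0, 10, 0, 18]
  [-6, 16, 10, 1, 0]
D(2):
  [0, ∞, 16, ∞, ∞]
  [13, 0, 29, 7, ∞]
  [0, -5, 0, -1, 3]
  [13, 0, 10, 0, 18]
  [-6, 16, 10, 1, 0]
D(3):
  [0, 11, 16, 15, 19]
  [13, 0, 29, 7, 32]
  [0, -5, 0, -1, 3]
  [10, 0, 10, 0, 13]
  [-6, 5, 10, 1, 0]
D(4):
  [0, 11, 16, 15, 19]
  [13, 0, 17, 7, 20]
  [0, -5, 0, -1, 3]
  [10, 0, 10, 0, 13]
  [-6, 1, 10, 1, 0]
D(5):
  [0, 11, 16, 15, 19]
  [13, 0, 17, 7, 20]
  [-3, -5, 0, -1, 3]
  [7, 0, 10, 0, 13]
  [-6, 1, 10, 1, 0]
Key observation: every diagonal entry stays at the unit through all rounds, so no improving cycle exists.
Answer: CONVERGES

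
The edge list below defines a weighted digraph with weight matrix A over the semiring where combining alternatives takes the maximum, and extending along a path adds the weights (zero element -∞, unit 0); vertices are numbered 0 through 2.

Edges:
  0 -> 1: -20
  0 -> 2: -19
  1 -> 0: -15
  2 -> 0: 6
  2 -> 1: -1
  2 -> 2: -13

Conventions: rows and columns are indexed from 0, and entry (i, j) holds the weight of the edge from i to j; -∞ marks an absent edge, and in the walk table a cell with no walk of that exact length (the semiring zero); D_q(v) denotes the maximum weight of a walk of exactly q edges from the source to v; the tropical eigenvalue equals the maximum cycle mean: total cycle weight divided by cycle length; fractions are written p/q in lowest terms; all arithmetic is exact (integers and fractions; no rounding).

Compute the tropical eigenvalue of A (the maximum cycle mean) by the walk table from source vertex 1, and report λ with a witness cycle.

q=0: [-∞, 0, -∞]
q=1: [-15, -∞, -∞]
q=2: [-∞, -35, -34]
q=3: [-28, -35, -47]
Optimal cycle mean attained by: cycle 0->2->0, total (-19) + 6, length 2.
Answer: λ = -13/2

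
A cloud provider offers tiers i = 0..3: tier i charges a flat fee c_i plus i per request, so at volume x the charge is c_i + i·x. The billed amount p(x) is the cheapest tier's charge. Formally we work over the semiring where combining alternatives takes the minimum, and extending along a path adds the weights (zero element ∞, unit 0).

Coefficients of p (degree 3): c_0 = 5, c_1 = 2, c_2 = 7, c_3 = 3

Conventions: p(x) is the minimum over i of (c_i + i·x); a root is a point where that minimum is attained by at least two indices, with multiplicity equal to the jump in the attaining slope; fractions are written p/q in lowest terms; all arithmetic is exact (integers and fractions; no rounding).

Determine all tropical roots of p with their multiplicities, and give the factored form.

hull edge (i=0, c=5) to (i=1, c=2): slope -3, span 1
hull edge (i=1, c=2) to (i=3, c=3): slope 1/2, span 2
Factored form: p(x) = 3 ⊗ (x ⊕ (-1/2)) ⊗ (x ⊕ (-1/2)) ⊗ (x ⊕ 3)
Answer: roots = -1/2 (mult 2), 3 (mult 1)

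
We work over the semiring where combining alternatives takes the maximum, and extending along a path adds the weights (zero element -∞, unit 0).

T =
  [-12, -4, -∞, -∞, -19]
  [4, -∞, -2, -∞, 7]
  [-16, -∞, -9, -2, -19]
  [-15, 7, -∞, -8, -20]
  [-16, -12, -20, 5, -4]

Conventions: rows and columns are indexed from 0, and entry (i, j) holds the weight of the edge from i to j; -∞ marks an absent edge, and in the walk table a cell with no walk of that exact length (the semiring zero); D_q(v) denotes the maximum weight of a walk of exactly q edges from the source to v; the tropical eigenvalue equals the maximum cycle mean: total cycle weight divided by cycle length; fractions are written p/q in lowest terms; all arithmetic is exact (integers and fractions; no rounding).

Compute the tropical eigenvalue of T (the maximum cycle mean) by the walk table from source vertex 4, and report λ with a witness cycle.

q=0: [-∞, -∞, -∞, -∞, 0]
q=1: [-16, -12, -20, 5, -4]
q=2: [-8, 12, -14, 1, -5]
q=3: [16, 8, 10, 0, 19]
q=4: [12, 12, 6, 24, 15]
q=5: [16, 31, 10, 20, 19]
Optimal cycle mean attained by: cycle 1->4->3->1, total 7 + 5 + 7, length 3.
Answer: λ = 19/3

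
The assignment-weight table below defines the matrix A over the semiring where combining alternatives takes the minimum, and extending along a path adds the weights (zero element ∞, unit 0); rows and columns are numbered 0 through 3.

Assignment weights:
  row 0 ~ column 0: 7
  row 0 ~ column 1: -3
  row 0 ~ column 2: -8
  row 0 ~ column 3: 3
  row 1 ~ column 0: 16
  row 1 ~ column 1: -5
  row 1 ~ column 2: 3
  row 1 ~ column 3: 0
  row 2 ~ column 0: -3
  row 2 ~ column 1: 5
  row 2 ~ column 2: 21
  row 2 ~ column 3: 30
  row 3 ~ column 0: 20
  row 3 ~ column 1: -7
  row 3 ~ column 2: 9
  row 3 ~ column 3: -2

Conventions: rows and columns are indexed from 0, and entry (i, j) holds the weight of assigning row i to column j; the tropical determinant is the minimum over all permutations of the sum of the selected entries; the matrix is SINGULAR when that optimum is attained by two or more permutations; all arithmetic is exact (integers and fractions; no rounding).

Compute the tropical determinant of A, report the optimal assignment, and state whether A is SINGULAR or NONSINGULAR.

σ = (0, 1, 2, 3): 7 + (-5) + 21 + (-2) = 21
σ = (0, 1, 3, 2): 7 + (-5) + 30 + 9 = 41
σ = (0, 2, 1, 3): 7 + 3 + 5 + (-2) = 13
σ = (0, 2, 3, 1): 7 + 3 + 30 + (-7) = 33
σ = (0, 3, 1, 2): 7 + 0 + 5 + 9 = 21
σ = (0, 3, 2, 1): 7 + 0 + 21 + (-7) = 21
σ = (1, 0, 2, 3): (-3) + 16 + 21 + (-2) = 32
σ = (1, 0, 3, 2): (-3) + 16 + 30 + 9 = 52
σ = (1, 2, 0, 3): (-3) + 3 + (-3) + (-2) = -5
σ = (1, 2, 3, 0): (-3) + 3 + 30 + 20 = 50
σ = (1, 3, 0, 2): (-3) + 0 + (-3) + 9 = 3
σ = (1, 3, 2, 0): (-3) + 0 + 21 + 20 = 38
σ = (2, 0, 1, 3): (-8) + 16 + 5 + (-2) = 11
σ = (2, 0, 3, 1): (-8) + 16 + 30 + (-7) = 31
σ = (2, 1, 0, 3): (-8) + (-5) + (-3) + (-2) = -18
σ = (2, 1, 3, 0): (-8) + (-5) + 30 + 20 = 37
σ = (2, 3, 0, 1): (-8) + 0 + (-3) + (-7) = -18
σ = (2, 3, 1, 0): (-8) + 0 + 5 + 20 = 17
σ = (3, 0, 1, 2): 3 + 16 + 5 + 9 = 33
σ = (3, 0, 2, 1): 3 + 16 + 21 + (-7) = 33
σ = (3, 1, 0, 2): 3 + (-5) + (-3) + 9 = 4
σ = (3, 1, 2, 0): 3 + (-5) + 21 + 20 = 39
σ = (3, 2, 0, 1): 3 + 3 + (-3) + (-7) = -4
σ = (3, 2, 1, 0): 3 + 3 + 5 + 20 = 31
Optimal value attained by: σ = (2, 1, 0, 3).
Answer: det⊕(A) = -18; verdict: SINGULAR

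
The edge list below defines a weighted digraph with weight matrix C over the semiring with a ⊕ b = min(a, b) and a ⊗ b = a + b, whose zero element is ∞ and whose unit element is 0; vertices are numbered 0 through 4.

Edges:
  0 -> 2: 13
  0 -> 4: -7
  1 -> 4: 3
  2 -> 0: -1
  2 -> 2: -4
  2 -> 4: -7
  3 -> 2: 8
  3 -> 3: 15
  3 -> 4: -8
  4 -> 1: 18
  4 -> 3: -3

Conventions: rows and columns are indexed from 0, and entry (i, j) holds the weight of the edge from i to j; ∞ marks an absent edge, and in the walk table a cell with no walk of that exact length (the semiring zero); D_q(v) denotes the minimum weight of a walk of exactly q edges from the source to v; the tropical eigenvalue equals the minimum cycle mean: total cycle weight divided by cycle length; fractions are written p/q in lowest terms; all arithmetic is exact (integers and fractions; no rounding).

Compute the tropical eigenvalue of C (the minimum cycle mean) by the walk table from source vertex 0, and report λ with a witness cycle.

q=0: [0, ∞, ∞, ∞, ∞]
q=1: [∞, ∞, 13, ∞, -7]
q=2: [12, 11, 9, -10, 6]
q=3: [8, 24, -2, 3, -18]
q=4: [-3, 0, -6, -21, -9]
q=5: [-7, 9, -13, -12, -29]
Optimal cycle mean attained by: cycle 3->4->3, total (-8) + (-3), length 2.
Answer: λ = -11/2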